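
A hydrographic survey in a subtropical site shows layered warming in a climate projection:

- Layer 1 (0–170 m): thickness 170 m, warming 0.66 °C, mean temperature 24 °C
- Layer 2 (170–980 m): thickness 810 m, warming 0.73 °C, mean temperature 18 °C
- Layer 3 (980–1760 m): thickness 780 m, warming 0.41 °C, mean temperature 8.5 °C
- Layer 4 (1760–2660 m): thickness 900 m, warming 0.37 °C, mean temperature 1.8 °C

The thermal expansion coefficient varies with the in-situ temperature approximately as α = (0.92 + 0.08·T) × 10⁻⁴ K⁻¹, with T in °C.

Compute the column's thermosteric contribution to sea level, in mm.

258 mm of thermosteric rise

Layer 1: α = (0.92 + 0.08×24)×10⁻⁴ = 2.84×10⁻⁴ K⁻¹
Layer 2: α = (0.92 + 0.08×18)×10⁻⁴ = 2.36×10⁻⁴ K⁻¹
Layer 3: α = (0.92 + 0.08×8.5)×10⁻⁴ = 1.6×10⁻⁴ K⁻¹
Layer 4: α = (0.92 + 0.08×1.8)×10⁻⁴ = 1.064×10⁻⁴ K⁻¹
0–170 m: 0.66 × 170 × 2.84×10⁻⁴ = 0.0318648 m
170–980 m: 2.36×10⁻⁴ × 0.73 × 810 = 0.1395468 m
Layer 3: 780 × 0.41 × 1.6×10⁻⁴ = 0.051168 m
1760–2660 m: 0.37 × 900 × 1.064×10⁻⁴ = 0.0354312 m
Δh = 0.0318648 + 0.1395468 + 0.051168 + 0.0354312 = 0.2580108 m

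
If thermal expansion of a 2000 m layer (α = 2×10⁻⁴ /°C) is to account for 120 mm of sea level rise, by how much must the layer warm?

about 0.300 K

ΔT = Δh/(αH) = 0.12 / (2×10⁻⁴ × 2000) = 0.3000 K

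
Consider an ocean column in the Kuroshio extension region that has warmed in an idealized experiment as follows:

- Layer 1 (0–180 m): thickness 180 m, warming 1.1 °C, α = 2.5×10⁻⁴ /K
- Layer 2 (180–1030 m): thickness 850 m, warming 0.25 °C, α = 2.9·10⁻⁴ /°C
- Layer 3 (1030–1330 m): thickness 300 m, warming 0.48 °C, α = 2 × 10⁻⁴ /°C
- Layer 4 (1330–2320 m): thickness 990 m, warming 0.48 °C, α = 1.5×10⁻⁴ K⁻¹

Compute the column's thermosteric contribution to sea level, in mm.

0–180 m: 180 × 1.1 × 2.5×10⁻⁴ = 0.04950 m
180–1030 m: 850 × 2.9×10⁻⁴ × 0.25 = 0.061625 m
300 × 2×10⁻⁴ × 0.48 = 0.02880 m
1330–2320 m: 0.48 × 1.5×10⁻⁴ × 990 = 0.07128 m
Δh = 0.04950 + 0.061625 + 0.02880 + 0.07128 = 0.211205 m

about 211 mm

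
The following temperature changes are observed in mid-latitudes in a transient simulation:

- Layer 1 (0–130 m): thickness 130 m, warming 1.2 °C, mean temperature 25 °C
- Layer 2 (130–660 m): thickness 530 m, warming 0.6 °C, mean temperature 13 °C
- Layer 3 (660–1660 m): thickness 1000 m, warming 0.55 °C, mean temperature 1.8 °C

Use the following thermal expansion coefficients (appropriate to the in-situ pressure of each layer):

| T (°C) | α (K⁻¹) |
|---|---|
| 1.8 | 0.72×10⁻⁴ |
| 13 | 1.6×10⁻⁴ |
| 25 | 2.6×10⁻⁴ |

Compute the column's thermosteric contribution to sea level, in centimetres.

13 cm of thermosteric rise

Layer 1 at 25 °C → α = 2.6×10⁻⁴ K⁻¹
Layer 2 at 13 °C → α = 1.6×10⁻⁴ K⁻¹
Layer 3 at 1.8 °C → α = 0.72×10⁻⁴ K⁻¹
1.2 × 2.6×10⁻⁴ × 130 = 0.04056 m
Layer 2: 0.6 × 530 × 1.6×10⁻⁴ = 0.05088 m
660–1660 m: 1000 × 0.55 × 0.72×10⁻⁴ = 0.03960 m
Δh = 0.04056 + 0.05088 + 0.03960 = 0.13104 m ≈ 13 cm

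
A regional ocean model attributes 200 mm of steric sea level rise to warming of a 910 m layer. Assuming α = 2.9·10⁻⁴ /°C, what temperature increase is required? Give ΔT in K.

ΔT = Δh/(αH) = 0.2 / (2.9×10⁻⁴ × 910) ≈ 0.7579 K

about 0.758 K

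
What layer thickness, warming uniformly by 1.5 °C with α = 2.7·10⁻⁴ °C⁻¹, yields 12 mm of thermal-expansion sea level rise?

about 29.6 m

H = Δh/(αΔT) = 0.012 / (2.7×10⁻⁴ × 1.5) ≈ 29.63 m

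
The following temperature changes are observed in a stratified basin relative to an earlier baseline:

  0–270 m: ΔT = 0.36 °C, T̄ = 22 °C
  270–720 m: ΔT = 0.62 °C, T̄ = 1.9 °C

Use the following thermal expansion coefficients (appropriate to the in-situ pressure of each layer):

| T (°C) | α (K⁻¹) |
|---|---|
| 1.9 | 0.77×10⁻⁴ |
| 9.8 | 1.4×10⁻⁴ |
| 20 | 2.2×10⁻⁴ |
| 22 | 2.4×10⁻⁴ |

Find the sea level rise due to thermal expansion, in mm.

Layer 1 at 22 °C → α = 2.4×10⁻⁴ K⁻¹
Layer 2 at 1.9 °C → α = 0.77×10⁻⁴ K⁻¹
2.4×10⁻⁴ × 0.36 × 270 = 0.023328 m
450 × 0.77×10⁻⁴ × 0.62 = 0.021483 m
Δh = 0.023328 + 0.021483 = 0.044811 m ≈ 44.8 mm

44.8 mm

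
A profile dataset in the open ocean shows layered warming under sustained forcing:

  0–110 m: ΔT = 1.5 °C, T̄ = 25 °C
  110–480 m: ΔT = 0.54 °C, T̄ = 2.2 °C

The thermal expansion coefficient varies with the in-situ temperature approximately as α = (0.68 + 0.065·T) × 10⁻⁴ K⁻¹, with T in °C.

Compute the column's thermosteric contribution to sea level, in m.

Layer 1: α = (0.68 + 0.065×25)×10⁻⁴ = 2.305×10⁻⁴ K⁻¹
Layer 2: α = (0.68 + 0.065×2.2)×10⁻⁴ = 0.823×10⁻⁴ K⁻¹
1.5 × 110 × 2.305×10⁻⁴ = 0.0380325 m
Layer 2: 370 × 0.54 × 0.823×10⁻⁴ = 0.01644354 m
Δh = 0.0380325 + 0.01644354 = 0.05447604 m

Δh = 0.0545 m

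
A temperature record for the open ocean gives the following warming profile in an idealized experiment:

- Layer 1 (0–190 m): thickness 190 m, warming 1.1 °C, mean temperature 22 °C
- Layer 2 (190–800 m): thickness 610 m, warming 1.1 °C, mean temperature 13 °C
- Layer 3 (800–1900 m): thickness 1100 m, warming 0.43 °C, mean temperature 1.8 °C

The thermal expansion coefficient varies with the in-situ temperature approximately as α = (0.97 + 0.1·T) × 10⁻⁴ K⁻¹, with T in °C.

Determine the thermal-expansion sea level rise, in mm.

Δh ≈ 270 mm

Layer 1: α = (0.97 + 0.1×22)×10⁻⁴ = 3.17×10⁻⁴ K⁻¹
Layer 2: α = (0.97 + 0.1×13)×10⁻⁴ = 2.27×10⁻⁴ K⁻¹
Layer 3: α = (0.97 + 0.1×1.8)×10⁻⁴ = 1.15×10⁻⁴ K⁻¹
Layer 1: 1.1 × 3.17×10⁻⁴ × 190 = 0.066253 m
Layer 2: 1.1 × 2.27×10⁻⁴ × 610 = 0.152317 m
800–1900 m: 1100 × 1.15×10⁻⁴ × 0.43 = 0.054395 m
Δh = 0.066253 + 0.152317 + 0.054395 = 0.272965 m ≈ 270 mm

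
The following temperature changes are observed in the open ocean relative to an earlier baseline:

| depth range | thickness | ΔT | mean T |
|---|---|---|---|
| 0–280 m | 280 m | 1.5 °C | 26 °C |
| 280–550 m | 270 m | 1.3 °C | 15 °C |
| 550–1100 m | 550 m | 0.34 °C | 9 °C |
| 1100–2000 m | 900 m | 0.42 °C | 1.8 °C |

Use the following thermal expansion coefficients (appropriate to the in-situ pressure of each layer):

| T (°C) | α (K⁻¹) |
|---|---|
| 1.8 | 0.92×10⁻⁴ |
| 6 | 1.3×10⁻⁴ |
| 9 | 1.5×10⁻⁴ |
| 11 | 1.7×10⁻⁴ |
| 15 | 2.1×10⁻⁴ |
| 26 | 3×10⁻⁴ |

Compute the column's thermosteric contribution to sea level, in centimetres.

Layer 1 at 26 °C → α = 3×10⁻⁴ K⁻¹
Layer 2 at 15 °C → α = 2.1×10⁻⁴ K⁻¹
Layer 3 at 9 °C → α = 1.5×10⁻⁴ K⁻¹
Layer 4 at 1.8 °C → α = 0.92×10⁻⁴ K⁻¹
0–280 m: 3×10⁻⁴ × 1.5 × 280 = 0.12600 m
Layer 2: 1.3 × 2.1×10⁻⁴ × 270 = 0.07371 m
Layer 3: 1.5×10⁻⁴ × 0.34 × 550 = 0.02805 m
1100–2000 m: 900 × 0.42 × 0.92×10⁻⁴ = 0.034776 m
Δh = 0.12600 + 0.07371 + 0.02805 + 0.034776 = 0.262536 m

about 26.3 cm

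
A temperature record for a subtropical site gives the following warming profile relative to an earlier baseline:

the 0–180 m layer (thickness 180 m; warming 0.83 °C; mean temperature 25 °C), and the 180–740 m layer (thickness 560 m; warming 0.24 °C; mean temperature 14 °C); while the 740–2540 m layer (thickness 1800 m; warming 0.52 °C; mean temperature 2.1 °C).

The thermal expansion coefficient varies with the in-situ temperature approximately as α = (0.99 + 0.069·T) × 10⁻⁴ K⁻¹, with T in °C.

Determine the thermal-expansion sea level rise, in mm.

Layer 1: α = (0.99 + 0.069×25)×10⁻⁴ = 2.715×10⁻⁴ K⁻¹
Layer 2: α = (0.99 + 0.069×14)×10⁻⁴ = 1.956×10⁻⁴ K⁻¹
Layer 3: α = (0.99 + 0.069×2.1)×10⁻⁴ = 1.1349×10⁻⁴ K⁻¹
2.715×10⁻⁴ × 180 × 0.83 = 0.0405621 m
Layer 2: 0.24 × 1.956×10⁻⁴ × 560 = 0.02628864 m
1.1349×10⁻⁴ × 1800 × 0.52 = 0.10622664 m
Δh = 0.0405621 + 0.02628864 + 0.10622664 = 0.17307738 m ≈ 173 mm

about 173 mm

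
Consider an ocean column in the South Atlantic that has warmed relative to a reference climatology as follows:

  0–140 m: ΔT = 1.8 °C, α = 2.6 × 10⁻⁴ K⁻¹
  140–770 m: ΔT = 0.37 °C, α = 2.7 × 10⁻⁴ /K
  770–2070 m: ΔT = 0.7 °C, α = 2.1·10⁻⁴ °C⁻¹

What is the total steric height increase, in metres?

about 0.320 m

140 × 1.8 × 2.6×10⁻⁴ = 0.06552 m
Layer 2: 0.37 × 630 × 2.7×10⁻⁴ = 0.062937 m
0.7 × 2.1×10⁻⁴ × 1300 = 0.19110 m
Δh = 0.06552 + 0.062937 + 0.19110 = 0.319557 m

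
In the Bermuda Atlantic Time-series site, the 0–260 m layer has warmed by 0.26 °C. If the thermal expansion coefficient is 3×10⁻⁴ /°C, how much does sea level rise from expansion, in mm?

Δh = αΔT·H = 3×10⁻⁴ × 0.26 × 260 = 0.02028 m

Δh ≈ 20 mm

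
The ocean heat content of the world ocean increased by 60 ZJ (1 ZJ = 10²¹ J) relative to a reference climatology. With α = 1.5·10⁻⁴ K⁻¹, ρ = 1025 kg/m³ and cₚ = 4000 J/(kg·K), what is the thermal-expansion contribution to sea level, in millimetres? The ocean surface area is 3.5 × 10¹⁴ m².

Per unit area: Q = 60×10²¹ / (3.5×10¹⁴) ≈ 1.714×10⁸ J/m²
Δh = αQ/(ρcₚ) = 1.5×10⁻⁴ × 1.714×10⁸ / (1025 × 4000) ≈ 0.0062707 m

Δh = 6.27 mm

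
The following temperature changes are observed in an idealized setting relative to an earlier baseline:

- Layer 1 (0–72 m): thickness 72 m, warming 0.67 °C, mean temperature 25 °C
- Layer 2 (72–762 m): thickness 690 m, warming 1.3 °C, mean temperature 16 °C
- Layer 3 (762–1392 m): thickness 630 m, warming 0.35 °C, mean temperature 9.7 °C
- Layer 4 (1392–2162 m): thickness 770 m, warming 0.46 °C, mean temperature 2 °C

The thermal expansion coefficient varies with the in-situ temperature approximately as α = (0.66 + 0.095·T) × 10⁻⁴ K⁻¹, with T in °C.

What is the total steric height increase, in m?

Δh ≈ 0.275 m

Layer 1: α = (0.66 + 0.095×25)×10⁻⁴ = 3.035×10⁻⁴ K⁻¹
Layer 2: α = (0.66 + 0.095×16)×10⁻⁴ = 2.18×10⁻⁴ K⁻¹
Layer 3: α = (0.66 + 0.095×9.7)×10⁻⁴ = 1.5815×10⁻⁴ K⁻¹
Layer 4: α = (0.66 + 0.095×2)×10⁻⁴ = 0.85×10⁻⁴ K⁻¹
3.035×10⁻⁴ × 0.67 × 72 = 0.01464084 m
72–762 m: 1.3 × 690 × 2.18×10⁻⁴ = 0.195546 m
762–1392 m: 1.5815×10⁻⁴ × 630 × 0.35 = 0.034872075 m
0.85×10⁻⁴ × 770 × 0.46 = 0.030107 m
Δh = 0.01464084 + 0.195546 + 0.034872075 + 0.030107 = 0.275165915 m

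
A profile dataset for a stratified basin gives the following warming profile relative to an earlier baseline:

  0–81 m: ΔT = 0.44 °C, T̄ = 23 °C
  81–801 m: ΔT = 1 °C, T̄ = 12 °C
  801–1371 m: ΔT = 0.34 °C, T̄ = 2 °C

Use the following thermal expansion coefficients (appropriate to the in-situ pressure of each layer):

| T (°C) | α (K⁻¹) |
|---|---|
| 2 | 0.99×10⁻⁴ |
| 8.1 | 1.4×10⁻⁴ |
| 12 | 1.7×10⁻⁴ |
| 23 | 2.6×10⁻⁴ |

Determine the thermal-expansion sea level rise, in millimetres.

Layer 1 at 23 °C → α = 2.6×10⁻⁴ K⁻¹
Layer 2 at 12 °C → α = 1.7×10⁻⁴ K⁻¹
Layer 3 at 2 °C → α = 0.99×10⁻⁴ K⁻¹
Layer 1: 0.44 × 81 × 2.6×10⁻⁴ = 0.0092664 m
Layer 2: 1 × 1.7×10⁻⁴ × 720 = 0.12240 m
Layer 3: 0.34 × 570 × 0.99×10⁻⁴ = 0.0191862 m
Δh = 0.0092664 + 0.12240 + 0.0191862 = 0.1508526 m ≈ 151 mm

151 mm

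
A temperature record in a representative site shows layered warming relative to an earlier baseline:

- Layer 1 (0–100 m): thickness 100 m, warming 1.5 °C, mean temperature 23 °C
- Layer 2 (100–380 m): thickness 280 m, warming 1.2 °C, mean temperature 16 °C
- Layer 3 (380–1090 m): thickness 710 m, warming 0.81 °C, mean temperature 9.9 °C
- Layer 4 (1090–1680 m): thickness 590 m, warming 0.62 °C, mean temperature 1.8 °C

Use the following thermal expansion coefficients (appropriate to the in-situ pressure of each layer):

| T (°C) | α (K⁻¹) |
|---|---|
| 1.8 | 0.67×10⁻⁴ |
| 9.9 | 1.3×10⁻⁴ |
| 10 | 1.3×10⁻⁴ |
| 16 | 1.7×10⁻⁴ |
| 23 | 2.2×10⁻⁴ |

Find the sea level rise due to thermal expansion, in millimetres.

Layer 1 at 23 °C → α = 2.2×10⁻⁴ K⁻¹
Layer 2 at 16 °C → α = 1.7×10⁻⁴ K⁻¹
Layer 3 at 9.9 °C → α = 1.3×10⁻⁴ K⁻¹
Layer 4 at 1.8 °C → α = 0.67×10⁻⁴ K⁻¹
0–100 m: 100 × 1.5 × 2.2×10⁻⁴ = 0.03300 m
280 × 1.2 × 1.7×10⁻⁴ = 0.05712 m
1.3×10⁻⁴ × 710 × 0.81 = 0.074763 m
Layer 4: 590 × 0.67×10⁻⁴ × 0.62 = 0.0245086 m
Δh = 0.03300 + 0.05712 + 0.074763 + 0.0245086 = 0.1893916 m ≈ 190 mm

190 mm of thermosteric rise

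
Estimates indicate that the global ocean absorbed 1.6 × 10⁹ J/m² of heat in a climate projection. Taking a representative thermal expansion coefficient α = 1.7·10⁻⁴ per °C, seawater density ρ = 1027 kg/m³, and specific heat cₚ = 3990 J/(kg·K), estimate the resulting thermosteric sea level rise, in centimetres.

Δh = 6.6 cm

Δh = αQ/(ρcₚ) = 1.7×10⁻⁴ × 1.6×10⁹ / (1027 × 3990) ≈ 0.066378 m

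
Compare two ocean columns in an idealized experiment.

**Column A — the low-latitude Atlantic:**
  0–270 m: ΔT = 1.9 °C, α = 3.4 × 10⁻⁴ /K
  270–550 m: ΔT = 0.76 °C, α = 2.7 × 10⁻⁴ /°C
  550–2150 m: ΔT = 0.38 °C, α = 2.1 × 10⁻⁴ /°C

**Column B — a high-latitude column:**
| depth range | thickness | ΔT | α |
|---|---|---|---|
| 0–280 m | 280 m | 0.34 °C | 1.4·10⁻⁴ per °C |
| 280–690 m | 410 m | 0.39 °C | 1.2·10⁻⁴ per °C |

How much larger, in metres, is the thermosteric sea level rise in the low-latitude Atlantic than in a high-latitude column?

0.33 m

A 270 × 3.4×10⁻⁴ × 1.9 = 0.17442 m
A Layer 2: 2.7×10⁻⁴ × 0.76 × 280 = 0.057456 m
A Layer 3: 0.38 × 2.1×10⁻⁴ × 1600 = 0.12768 m
A total: 0.359556 m
B 280 × 0.34 × 1.4×10⁻⁴ = 0.013328 m
B 280–690 m: 1.2×10⁻⁴ × 0.39 × 410 = 0.019188 m
B total: 0.032516 m
Difference: 0.359556 − 0.032516 = 0.32704 m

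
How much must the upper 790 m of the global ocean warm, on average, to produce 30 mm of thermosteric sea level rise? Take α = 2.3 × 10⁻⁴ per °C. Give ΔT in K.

about 0.165 K

ΔT = Δh/(αH) = 0.03 / (2.3×10⁻⁴ × 790) ≈ 0.1651 K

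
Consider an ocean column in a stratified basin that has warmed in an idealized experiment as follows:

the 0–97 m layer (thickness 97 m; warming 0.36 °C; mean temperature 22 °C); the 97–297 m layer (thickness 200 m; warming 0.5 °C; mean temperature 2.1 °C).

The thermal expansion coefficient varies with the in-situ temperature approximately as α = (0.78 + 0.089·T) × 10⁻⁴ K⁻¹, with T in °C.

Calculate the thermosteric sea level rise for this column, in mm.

Layer 1: α = (0.78 + 0.089×22)×10⁻⁴ = 2.738×10⁻⁴ K⁻¹
Layer 2: α = (0.78 + 0.089×2.1)×10⁻⁴ = 0.9669×10⁻⁴ K⁻¹
Layer 1: 2.738×10⁻⁴ × 0.36 × 97 = 0.009561096 m
97–297 m: 200 × 0.5 × 0.9669×10⁻⁴ = 0.009669 m
Δh = 0.009561096 + 0.009669 = 0.019230096 m

Δh = 19 mm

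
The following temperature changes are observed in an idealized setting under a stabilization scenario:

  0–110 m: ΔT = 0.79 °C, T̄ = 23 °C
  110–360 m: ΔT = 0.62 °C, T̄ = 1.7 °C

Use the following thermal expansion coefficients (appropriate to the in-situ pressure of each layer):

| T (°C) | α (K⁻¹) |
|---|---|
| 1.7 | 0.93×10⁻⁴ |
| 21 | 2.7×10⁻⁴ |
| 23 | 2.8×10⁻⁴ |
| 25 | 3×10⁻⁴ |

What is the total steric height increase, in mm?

Layer 1 at 23 °C → α = 2.8×10⁻⁴ K⁻¹
Layer 2 at 1.7 °C → α = 0.93×10⁻⁴ K⁻¹
Layer 1: 0.79 × 110 × 2.8×10⁻⁴ = 0.024332 m
0.93×10⁻⁴ × 250 × 0.62 = 0.014415 m
Δh = 0.024332 + 0.014415 = 0.038747 m

38.7 mm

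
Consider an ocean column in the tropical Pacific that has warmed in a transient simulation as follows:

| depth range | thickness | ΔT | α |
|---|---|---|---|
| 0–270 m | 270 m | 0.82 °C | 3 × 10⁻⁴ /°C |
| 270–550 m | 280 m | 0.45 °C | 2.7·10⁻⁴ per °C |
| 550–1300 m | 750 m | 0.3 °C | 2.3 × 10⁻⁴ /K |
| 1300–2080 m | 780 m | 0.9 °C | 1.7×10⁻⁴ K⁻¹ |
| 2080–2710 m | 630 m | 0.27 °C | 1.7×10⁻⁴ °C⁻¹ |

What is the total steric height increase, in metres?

Δh ≈ 0.300 m

Layer 1: 3×10⁻⁴ × 0.82 × 270 = 0.06642 m
Layer 2: 0.45 × 280 × 2.7×10⁻⁴ = 0.03402 m
Layer 3: 750 × 2.3×10⁻⁴ × 0.3 = 0.05175 m
Layer 4: 0.9 × 780 × 1.7×10⁻⁴ = 0.11934 m
2080–2710 m: 0.27 × 1.7×10⁻⁴ × 630 = 0.028917 m
Δh = 0.06642 + 0.03402 + 0.05175 + 0.11934 + 0.028917 = 0.300447 m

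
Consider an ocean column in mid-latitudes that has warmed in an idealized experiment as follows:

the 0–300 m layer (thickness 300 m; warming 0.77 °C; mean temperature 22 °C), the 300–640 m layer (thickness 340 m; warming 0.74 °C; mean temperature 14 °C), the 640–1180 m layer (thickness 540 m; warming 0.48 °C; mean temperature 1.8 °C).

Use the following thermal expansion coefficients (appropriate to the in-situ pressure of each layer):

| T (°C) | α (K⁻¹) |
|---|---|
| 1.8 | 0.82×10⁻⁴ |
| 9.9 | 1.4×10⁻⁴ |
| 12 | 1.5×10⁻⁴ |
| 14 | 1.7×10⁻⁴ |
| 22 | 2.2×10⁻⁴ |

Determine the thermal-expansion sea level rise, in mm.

Layer 1 at 22 °C → α = 2.2×10⁻⁴ K⁻¹
Layer 2 at 14 °C → α = 1.7×10⁻⁴ K⁻¹
Layer 3 at 1.8 °C → α = 0.82×10⁻⁴ K⁻¹
Layer 1: 300 × 2.2×10⁻⁴ × 0.77 = 0.05082 m
Layer 2: 340 × 1.7×10⁻⁴ × 0.74 = 0.042772 m
Layer 3: 540 × 0.48 × 0.82×10⁻⁴ = 0.0212544 m
Δh = 0.05082 + 0.042772 + 0.0212544 = 0.1148464 m

Δh = 115 mm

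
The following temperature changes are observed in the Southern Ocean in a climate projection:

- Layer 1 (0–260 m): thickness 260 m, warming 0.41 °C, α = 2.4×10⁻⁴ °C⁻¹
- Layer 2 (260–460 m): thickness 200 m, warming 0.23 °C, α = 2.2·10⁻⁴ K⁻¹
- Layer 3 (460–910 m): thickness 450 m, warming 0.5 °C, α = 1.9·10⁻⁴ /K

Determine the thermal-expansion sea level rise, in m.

Δh = 0.0785 m

Layer 1: 0.41 × 260 × 2.4×10⁻⁴ = 0.025584 m
Layer 2: 2.2×10⁻⁴ × 0.23 × 200 = 0.01012 m
Layer 3: 450 × 0.5 × 1.9×10⁻⁴ = 0.04275 m
Δh = 0.025584 + 0.01012 + 0.04275 = 0.078454 m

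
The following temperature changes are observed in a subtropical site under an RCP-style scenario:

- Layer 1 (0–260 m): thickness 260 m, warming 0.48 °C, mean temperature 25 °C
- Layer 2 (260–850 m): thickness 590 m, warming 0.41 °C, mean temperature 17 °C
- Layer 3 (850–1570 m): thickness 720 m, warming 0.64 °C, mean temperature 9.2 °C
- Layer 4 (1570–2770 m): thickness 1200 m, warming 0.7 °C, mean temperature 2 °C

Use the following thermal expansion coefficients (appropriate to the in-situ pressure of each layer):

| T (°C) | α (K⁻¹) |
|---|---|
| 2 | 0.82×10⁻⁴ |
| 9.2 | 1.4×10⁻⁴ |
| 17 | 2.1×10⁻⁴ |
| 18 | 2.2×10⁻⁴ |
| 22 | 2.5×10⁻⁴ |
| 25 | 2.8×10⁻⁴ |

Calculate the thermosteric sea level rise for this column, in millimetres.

about 219 mm

Layer 1 at 25 °C → α = 2.8×10⁻⁴ K⁻¹
Layer 2 at 17 °C → α = 2.1×10⁻⁴ K⁻¹
Layer 3 at 9.2 °C → α = 1.4×10⁻⁴ K⁻¹
Layer 4 at 2 °C → α = 0.82×10⁻⁴ K⁻¹
260 × 2.8×10⁻⁴ × 0.48 = 0.034944 m
Layer 2: 0.41 × 590 × 2.1×10⁻⁴ = 0.050799 m
720 × 1.4×10⁻⁴ × 0.64 = 0.064512 m
1570–2770 m: 0.82×10⁻⁴ × 1200 × 0.7 = 0.06888 m
Δh = 0.034944 + 0.050799 + 0.064512 + 0.06888 = 0.219135 m ≈ 219 mm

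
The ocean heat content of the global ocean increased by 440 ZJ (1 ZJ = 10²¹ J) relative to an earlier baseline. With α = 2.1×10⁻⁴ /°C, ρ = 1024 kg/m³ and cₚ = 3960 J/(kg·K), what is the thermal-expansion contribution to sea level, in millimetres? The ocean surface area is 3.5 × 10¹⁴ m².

Per unit area: Q = 440×10²¹ / (3.5×10¹⁴) ≈ 1.257×10⁹ J/m²
Δh = αQ/(ρcₚ) = 2.1×10⁻⁴ × 1.257×10⁹ / (1024 × 3960) ≈ 0.065097 m

65.1 mm of thermosteric rise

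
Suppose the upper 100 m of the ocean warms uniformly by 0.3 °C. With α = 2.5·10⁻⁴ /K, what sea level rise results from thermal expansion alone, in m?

Δh ≈ 0.00750 m

Δh = αΔT·H = 2.5×10⁻⁴ × 0.3 × 100 = 0.00750 m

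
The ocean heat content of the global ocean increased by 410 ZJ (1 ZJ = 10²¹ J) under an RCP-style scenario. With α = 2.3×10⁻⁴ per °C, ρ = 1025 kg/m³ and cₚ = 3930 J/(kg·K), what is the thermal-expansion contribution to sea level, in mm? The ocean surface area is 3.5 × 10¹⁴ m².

Per unit area: Q = 410×10²¹ / (3.5×10¹⁴) ≈ 1.171×10⁹ J/m²
Δh = αQ/(ρcₚ) = 2.3×10⁻⁴ × 1.171×10⁹ / (1025 × 3930) ≈ 0.06686 m

about 66.9 mm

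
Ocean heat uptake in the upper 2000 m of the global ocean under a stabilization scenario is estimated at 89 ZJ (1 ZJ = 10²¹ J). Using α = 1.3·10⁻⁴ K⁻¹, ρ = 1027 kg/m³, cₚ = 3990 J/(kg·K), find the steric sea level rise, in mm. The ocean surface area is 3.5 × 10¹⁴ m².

Δh = 8.07 mm

Per unit area: Q = 89×10²¹ / (3.5×10¹⁴) ≈ 2.543×10⁸ J/m²
Δh = αQ/(ρcₚ) = 1.3×10⁻⁴ × 2.543×10⁸ / (1027 × 3990) ≈ 0.0080676 m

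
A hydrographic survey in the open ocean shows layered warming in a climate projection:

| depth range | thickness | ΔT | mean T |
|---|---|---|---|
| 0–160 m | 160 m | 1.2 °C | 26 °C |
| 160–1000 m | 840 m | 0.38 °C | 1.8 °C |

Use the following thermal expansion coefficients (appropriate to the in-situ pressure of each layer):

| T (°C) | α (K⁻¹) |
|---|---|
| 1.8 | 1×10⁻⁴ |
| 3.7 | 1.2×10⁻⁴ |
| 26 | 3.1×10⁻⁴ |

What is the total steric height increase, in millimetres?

Δh = 91.4 mm

Layer 1 at 26 °C → α = 3.1×10⁻⁴ K⁻¹
Layer 2 at 1.8 °C → α = 1×10⁻⁴ K⁻¹
1.2 × 160 × 3.1×10⁻⁴ = 0.05952 m
160–1000 m: 840 × 0.38 × 1×10⁻⁴ = 0.03192 m
Δh = 0.05952 + 0.03192 = 0.09144 m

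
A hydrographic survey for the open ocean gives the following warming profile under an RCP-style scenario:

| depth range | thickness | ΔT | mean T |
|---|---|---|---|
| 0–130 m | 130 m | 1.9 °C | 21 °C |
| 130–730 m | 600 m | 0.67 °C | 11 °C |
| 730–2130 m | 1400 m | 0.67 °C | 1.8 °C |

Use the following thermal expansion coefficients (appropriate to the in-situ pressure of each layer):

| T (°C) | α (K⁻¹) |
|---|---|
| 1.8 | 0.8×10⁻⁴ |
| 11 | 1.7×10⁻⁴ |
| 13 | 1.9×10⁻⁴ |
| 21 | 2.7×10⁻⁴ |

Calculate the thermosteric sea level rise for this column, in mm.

Layer 1 at 21 °C → α = 2.7×10⁻⁴ K⁻¹
Layer 2 at 11 °C → α = 1.7×10⁻⁴ K⁻¹
Layer 3 at 1.8 °C → α = 0.8×10⁻⁴ K⁻¹
0–130 m: 130 × 2.7×10⁻⁴ × 1.9 = 0.06669 m
600 × 1.7×10⁻⁴ × 0.67 = 0.06834 m
Layer 3: 0.67 × 1400 × 0.8×10⁻⁴ = 0.07504 m
Δh = 0.06669 + 0.06834 + 0.07504 = 0.21007 m

about 210 mm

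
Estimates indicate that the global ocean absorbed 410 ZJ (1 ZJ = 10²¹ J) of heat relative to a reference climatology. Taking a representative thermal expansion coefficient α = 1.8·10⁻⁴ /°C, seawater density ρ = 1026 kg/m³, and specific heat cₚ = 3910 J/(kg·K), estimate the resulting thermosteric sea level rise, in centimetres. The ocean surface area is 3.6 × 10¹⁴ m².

Δh ≈ 5.11 cm

Per unit area: Q = 410×10²¹ / (3.6×10¹⁴) ≈ 1.139×10⁹ J/m²
Δh = αQ/(ρcₚ) = 1.8×10⁻⁴ × 1.139×10⁹ / (1026 × 3910) ≈ 0.051106 m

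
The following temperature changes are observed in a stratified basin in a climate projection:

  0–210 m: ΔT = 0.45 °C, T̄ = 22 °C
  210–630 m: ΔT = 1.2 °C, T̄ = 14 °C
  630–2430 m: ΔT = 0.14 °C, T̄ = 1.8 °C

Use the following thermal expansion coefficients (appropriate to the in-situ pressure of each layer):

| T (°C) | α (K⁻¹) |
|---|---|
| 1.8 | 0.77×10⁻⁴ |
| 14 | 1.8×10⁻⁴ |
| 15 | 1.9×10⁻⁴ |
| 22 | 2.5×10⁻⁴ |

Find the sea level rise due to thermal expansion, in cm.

Layer 1 at 22 °C → α = 2.5×10⁻⁴ K⁻¹
Layer 2 at 14 °C → α = 1.8×10⁻⁴ K⁻¹
Layer 3 at 1.8 °C → α = 0.77×10⁻⁴ K⁻¹
0–210 m: 2.5×10⁻⁴ × 0.45 × 210 = 0.023625 m
Layer 2: 1.8×10⁻⁴ × 420 × 1.2 = 0.09072 m
630–2430 m: 1800 × 0.77×10⁻⁴ × 0.14 = 0.019404 m
Δh = 0.023625 + 0.09072 + 0.019404 = 0.133749 m ≈ 13 cm

13 cm of thermosteric rise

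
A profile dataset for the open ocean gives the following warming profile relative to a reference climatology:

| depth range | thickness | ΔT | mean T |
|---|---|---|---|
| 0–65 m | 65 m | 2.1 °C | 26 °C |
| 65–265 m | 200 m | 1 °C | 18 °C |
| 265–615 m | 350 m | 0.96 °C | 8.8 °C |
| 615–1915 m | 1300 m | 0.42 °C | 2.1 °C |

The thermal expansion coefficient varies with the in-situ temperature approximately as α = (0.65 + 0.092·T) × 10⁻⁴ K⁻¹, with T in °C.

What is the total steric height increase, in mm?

about 183 mm

Layer 1: α = (0.65 + 0.092×26)×10⁻⁴ = 3.042×10⁻⁴ K⁻¹
Layer 2: α = (0.65 + 0.092×18)×10⁻⁴ = 2.306×10⁻⁴ K⁻¹
Layer 3: α = (0.65 + 0.092×8.8)×10⁻⁴ = 1.4596×10⁻⁴ K⁻¹
Layer 4: α = (0.65 + 0.092×2.1)×10⁻⁴ = 0.8432×10⁻⁴ K⁻¹
3.042×10⁻⁴ × 65 × 2.1 = 0.0415233 m
65–265 m: 2.306×10⁻⁴ × 1 × 200 = 0.04612 m
265–615 m: 0.96 × 350 × 1.4596×10⁻⁴ = 0.04904256 m
615–1915 m: 0.8432×10⁻⁴ × 1300 × 0.42 = 0.04603872 m
Δh = 0.0415233 + 0.04612 + 0.04904256 + 0.04603872 = 0.18272458 m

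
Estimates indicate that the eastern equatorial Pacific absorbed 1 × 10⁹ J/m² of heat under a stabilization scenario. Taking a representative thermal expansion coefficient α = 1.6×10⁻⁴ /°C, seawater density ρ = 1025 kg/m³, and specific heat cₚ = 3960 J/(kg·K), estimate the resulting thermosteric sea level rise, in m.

Δh = αQ/(ρcₚ) = 1.6×10⁻⁴ × 1×10⁹ / (1025 × 3960) ≈ 0.039419 m

about 0.0394 m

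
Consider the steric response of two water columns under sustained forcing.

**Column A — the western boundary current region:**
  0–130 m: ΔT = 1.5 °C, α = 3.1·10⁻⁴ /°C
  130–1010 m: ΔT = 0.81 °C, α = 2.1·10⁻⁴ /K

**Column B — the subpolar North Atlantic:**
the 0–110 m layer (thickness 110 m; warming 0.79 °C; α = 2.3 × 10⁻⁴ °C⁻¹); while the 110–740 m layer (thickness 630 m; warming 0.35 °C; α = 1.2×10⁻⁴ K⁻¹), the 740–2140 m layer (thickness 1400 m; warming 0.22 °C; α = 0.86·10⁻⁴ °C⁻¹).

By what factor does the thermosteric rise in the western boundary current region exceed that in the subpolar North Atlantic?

2.88

A Layer 1: 1.5 × 3.1×10⁻⁴ × 130 = 0.06045 m
A 130–1010 m: 880 × 0.81 × 2.1×10⁻⁴ = 0.149688 m
A total: 0.210138 m
B 110 × 2.3×10⁻⁴ × 0.79 = 0.019987 m
B Layer 2: 0.35 × 1.2×10⁻⁴ × 630 = 0.02646 m
B 740–2140 m: 0.86×10⁻⁴ × 0.22 × 1400 = 0.026488 m
B total: 0.072935 m
Ratio: 0.210138 / 0.072935 ≈ 2.881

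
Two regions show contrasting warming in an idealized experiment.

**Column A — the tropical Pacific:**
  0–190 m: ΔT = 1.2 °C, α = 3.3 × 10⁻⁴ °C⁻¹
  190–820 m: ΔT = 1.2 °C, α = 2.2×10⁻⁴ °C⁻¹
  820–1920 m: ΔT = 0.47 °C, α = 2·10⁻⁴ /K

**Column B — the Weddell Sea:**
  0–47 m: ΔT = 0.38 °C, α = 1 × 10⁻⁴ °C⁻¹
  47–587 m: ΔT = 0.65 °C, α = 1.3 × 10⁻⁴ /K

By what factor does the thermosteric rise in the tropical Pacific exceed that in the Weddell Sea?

7.3

A 190 × 1.2 × 3.3×10⁻⁴ = 0.07524 m
A 190–820 m: 1.2 × 630 × 2.2×10⁻⁴ = 0.16632 m
A 820–1920 m: 0.47 × 2×10⁻⁴ × 1100 = 0.10340 m
A total: 0.34496 m
B 0–47 m: 1×10⁻⁴ × 47 × 0.38 = 0.001786 m
B Layer 2: 0.65 × 1.3×10⁻⁴ × 540 = 0.04563 m
B total: 0.047416 m
Ratio: 0.34496 / 0.047416 ≈ 7.275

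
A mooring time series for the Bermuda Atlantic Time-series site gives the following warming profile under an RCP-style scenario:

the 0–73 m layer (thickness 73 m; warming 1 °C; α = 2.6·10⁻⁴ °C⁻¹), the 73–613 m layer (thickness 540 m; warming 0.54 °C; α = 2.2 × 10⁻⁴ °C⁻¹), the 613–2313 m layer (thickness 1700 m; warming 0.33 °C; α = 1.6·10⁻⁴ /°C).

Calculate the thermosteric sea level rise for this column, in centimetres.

Layer 1: 2.6×10⁻⁴ × 73 × 1 = 0.01898 m
73–613 m: 0.54 × 2.2×10⁻⁴ × 540 = 0.064152 m
Layer 3: 0.33 × 1.6×10⁻⁴ × 1700 = 0.08976 m
Δh = 0.01898 + 0.064152 + 0.08976 = 0.172892 m

17 cm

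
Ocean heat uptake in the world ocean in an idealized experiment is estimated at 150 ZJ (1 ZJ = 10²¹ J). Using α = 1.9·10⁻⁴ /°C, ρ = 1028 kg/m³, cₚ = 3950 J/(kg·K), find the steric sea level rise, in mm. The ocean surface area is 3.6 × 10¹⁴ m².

19 mm of thermosteric rise

Per unit area: Q = 150×10²¹ / (3.6×10¹⁴) ≈ 4.167×10⁸ J/m²
Δh = αQ/(ρcₚ) = 1.9×10⁻⁴ × 4.167×10⁸ / (1028 × 3950) ≈ 0.019498 m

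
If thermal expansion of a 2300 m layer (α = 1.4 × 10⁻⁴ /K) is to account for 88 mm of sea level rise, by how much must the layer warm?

0.273 °C

ΔT = Δh/(αH) = 0.088 / (1.4×10⁻⁴ × 2300) ≈ 0.2733 °C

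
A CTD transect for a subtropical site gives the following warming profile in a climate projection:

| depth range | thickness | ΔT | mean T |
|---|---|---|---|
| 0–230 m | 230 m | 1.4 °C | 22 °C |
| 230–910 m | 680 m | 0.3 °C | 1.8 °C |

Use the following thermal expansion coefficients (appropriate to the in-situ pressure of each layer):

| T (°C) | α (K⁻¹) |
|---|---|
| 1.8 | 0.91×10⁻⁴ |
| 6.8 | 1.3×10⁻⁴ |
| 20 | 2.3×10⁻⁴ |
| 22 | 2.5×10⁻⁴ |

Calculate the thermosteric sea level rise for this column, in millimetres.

Layer 1 at 22 °C → α = 2.5×10⁻⁴ K⁻¹
Layer 2 at 1.8 °C → α = 0.91×10⁻⁴ K⁻¹
2.5×10⁻⁴ × 230 × 1.4 = 0.08050 m
0.3 × 0.91×10⁻⁴ × 680 = 0.018564 m
Δh = 0.08050 + 0.018564 = 0.099064 m ≈ 99 mm

99 mm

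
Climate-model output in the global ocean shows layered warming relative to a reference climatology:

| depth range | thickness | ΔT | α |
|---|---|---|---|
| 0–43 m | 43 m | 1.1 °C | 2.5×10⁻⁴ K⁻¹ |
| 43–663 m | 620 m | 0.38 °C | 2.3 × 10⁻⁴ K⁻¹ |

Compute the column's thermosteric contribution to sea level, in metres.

Δh ≈ 0.066 m

Layer 1: 2.5×10⁻⁴ × 1.1 × 43 = 0.011825 m
43–663 m: 620 × 0.38 × 2.3×10⁻⁴ = 0.054188 m
Δh = 0.011825 + 0.054188 = 0.066013 m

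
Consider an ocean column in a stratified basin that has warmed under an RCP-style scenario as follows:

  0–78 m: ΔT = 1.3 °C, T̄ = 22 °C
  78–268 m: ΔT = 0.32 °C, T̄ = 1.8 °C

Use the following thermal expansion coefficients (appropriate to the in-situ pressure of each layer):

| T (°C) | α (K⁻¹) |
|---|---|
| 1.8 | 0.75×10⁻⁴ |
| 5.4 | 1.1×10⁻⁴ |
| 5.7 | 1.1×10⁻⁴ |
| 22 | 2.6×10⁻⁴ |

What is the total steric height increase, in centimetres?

3.09 cm

Layer 1 at 22 °C → α = 2.6×10⁻⁴ K⁻¹
Layer 2 at 1.8 °C → α = 0.75×10⁻⁴ K⁻¹
Layer 1: 1.3 × 2.6×10⁻⁴ × 78 = 0.026364 m
190 × 0.32 × 0.75×10⁻⁴ = 0.00456 m
Δh = 0.026364 + 0.00456 = 0.030924 m ≈ 3.09 cm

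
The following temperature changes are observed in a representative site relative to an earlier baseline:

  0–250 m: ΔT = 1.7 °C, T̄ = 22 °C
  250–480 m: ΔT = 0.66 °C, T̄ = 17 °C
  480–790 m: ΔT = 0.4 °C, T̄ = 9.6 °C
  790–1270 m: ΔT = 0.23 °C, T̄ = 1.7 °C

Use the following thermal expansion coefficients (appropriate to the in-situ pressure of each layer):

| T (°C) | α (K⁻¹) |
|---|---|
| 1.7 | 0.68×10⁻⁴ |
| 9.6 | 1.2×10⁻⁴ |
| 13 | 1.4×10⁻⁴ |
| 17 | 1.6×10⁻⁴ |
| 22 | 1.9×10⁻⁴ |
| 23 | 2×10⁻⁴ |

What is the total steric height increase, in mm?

Layer 1 at 22 °C → α = 1.9×10⁻⁴ K⁻¹
Layer 2 at 17 °C → α = 1.6×10⁻⁴ K⁻¹
Layer 3 at 9.6 °C → α = 1.2×10⁻⁴ K⁻¹
Layer 4 at 1.7 °C → α = 0.68×10⁻⁴ K⁻¹
250 × 1.9×10⁻⁴ × 1.7 = 0.08075 m
250–480 m: 0.66 × 230 × 1.6×10⁻⁴ = 0.024288 m
Layer 3: 1.2×10⁻⁴ × 0.4 × 310 = 0.01488 m
Layer 4: 0.68×10⁻⁴ × 0.23 × 480 = 0.0075072 m
Δh = 0.08075 + 0.024288 + 0.01488 + 0.0075072 = 0.1274252 m ≈ 127 mm

about 127 mm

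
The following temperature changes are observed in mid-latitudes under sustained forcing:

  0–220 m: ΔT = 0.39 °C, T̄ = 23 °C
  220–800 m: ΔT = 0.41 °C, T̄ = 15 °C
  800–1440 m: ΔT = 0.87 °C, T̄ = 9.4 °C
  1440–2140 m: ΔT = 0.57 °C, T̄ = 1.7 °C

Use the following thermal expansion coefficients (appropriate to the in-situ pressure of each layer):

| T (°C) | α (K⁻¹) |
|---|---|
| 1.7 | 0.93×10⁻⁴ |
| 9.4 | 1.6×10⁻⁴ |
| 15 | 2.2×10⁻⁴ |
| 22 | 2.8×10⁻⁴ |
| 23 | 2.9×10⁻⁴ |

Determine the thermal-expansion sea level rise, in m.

about 0.20 m

Layer 1 at 23 °C → α = 2.9×10⁻⁴ K⁻¹
Layer 2 at 15 °C → α = 2.2×10⁻⁴ K⁻¹
Layer 3 at 9.4 °C → α = 1.6×10⁻⁴ K⁻¹
Layer 4 at 1.7 °C → α = 0.93×10⁻⁴ K⁻¹
2.9×10⁻⁴ × 0.39 × 220 = 0.024882 m
580 × 2.2×10⁻⁴ × 0.41 = 0.052316 m
800–1440 m: 1.6×10⁻⁴ × 640 × 0.87 = 0.089088 m
0.57 × 700 × 0.93×10⁻⁴ = 0.037107 m
Δh = 0.024882 + 0.052316 + 0.089088 + 0.037107 = 0.203393 m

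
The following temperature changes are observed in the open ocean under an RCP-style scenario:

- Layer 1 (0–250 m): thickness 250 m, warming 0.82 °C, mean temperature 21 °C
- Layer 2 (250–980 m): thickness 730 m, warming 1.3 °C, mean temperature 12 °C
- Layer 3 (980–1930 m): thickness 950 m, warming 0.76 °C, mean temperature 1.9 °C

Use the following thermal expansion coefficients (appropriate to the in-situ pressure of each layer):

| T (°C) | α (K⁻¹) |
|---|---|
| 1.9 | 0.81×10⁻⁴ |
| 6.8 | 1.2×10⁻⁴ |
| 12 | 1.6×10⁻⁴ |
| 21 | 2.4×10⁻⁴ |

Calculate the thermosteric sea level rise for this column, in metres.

about 0.260 m

Layer 1 at 21 °C → α = 2.4×10⁻⁴ K⁻¹
Layer 2 at 12 °C → α = 1.6×10⁻⁴ K⁻¹
Layer 3 at 1.9 °C → α = 0.81×10⁻⁴ K⁻¹
2.4×10⁻⁴ × 0.82 × 250 = 0.04920 m
1.3 × 730 × 1.6×10⁻⁴ = 0.15184 m
980–1930 m: 0.76 × 950 × 0.81×10⁻⁴ = 0.058482 m
Δh = 0.04920 + 0.15184 + 0.058482 = 0.259522 m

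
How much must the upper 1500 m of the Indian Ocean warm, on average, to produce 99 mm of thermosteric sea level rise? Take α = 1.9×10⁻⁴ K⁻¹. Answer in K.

ΔT = Δh/(αH) = 0.099 / (1.9×10⁻⁴ × 1500) ≈ 0.3474 K

0.347 K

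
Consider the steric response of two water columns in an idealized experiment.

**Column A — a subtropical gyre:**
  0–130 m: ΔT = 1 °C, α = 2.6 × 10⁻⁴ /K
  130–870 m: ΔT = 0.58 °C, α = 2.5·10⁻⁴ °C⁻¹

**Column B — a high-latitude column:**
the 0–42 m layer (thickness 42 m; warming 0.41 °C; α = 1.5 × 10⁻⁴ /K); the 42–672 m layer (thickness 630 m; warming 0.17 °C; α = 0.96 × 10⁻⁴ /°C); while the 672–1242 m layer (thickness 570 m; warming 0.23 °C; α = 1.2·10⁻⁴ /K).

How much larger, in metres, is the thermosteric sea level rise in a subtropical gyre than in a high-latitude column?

Δh_A − Δh_B ≈ 0.11 m

A 2.6×10⁻⁴ × 1 × 130 = 0.03380 m
A 130–870 m: 2.5×10⁻⁴ × 0.58 × 740 = 0.10730 m
A total: 0.14110 m
B 42 × 0.41 × 1.5×10⁻⁴ = 0.002583 m
B Layer 2: 0.17 × 0.96×10⁻⁴ × 630 = 0.0102816 m
B 672–1242 m: 0.23 × 1.2×10⁻⁴ × 570 = 0.015732 m
B total: 0.0285966 m
Difference: 0.14110 − 0.0285966 = 0.1125034 m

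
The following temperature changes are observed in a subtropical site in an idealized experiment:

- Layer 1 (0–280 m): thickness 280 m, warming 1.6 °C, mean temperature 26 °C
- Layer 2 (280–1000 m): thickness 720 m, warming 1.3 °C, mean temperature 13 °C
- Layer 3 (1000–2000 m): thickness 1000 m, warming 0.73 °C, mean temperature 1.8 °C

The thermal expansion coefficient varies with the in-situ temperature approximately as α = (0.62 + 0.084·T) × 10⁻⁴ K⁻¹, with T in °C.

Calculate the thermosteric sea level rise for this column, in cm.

Layer 1: α = (0.62 + 0.084×26)×10⁻⁴ = 2.804×10⁻⁴ K⁻¹
Layer 2: α = (0.62 + 0.084×13)×10⁻⁴ = 1.712×10⁻⁴ K⁻¹
Layer 3: α = (0.62 + 0.084×1.8)×10⁻⁴ = 0.7712×10⁻⁴ K⁻¹
0–280 m: 280 × 2.804×10⁻⁴ × 1.6 = 0.1256192 m
280–1000 m: 1.712×10⁻⁴ × 1.3 × 720 = 0.1602432 m
1000–2000 m: 0.73 × 1000 × 0.7712×10⁻⁴ = 0.0562976 m
Δh = 0.1256192 + 0.1602432 + 0.0562976 = 0.34216 m ≈ 34 cm

about 34 cm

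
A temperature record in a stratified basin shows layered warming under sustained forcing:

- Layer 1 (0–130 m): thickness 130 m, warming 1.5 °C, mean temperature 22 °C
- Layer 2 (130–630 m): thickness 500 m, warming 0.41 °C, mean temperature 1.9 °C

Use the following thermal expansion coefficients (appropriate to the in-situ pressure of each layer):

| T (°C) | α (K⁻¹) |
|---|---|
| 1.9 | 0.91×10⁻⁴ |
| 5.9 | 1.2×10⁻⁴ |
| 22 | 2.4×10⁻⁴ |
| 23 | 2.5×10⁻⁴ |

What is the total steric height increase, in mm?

Layer 1 at 22 °C → α = 2.4×10⁻⁴ K⁻¹
Layer 2 at 1.9 °C → α = 0.91×10⁻⁴ K⁻¹
1.5 × 2.4×10⁻⁴ × 130 = 0.04680 m
Layer 2: 0.41 × 500 × 0.91×10⁻⁴ = 0.018655 m
Δh = 0.04680 + 0.018655 = 0.065455 m

Δh ≈ 65 mm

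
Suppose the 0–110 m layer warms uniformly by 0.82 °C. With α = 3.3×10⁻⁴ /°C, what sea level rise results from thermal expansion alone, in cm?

Δh ≈ 3.0 cm

Δh = αΔT·H = 3.3×10⁻⁴ × 0.82 × 110 = 0.029766 m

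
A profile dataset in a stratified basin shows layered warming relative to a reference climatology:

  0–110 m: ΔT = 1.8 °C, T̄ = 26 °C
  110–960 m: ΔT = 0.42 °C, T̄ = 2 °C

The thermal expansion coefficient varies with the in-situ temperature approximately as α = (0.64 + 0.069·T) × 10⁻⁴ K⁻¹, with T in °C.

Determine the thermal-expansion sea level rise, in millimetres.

76.0 mm of thermosteric rise

Layer 1: α = (0.64 + 0.069×26)×10⁻⁴ = 2.434×10⁻⁴ K⁻¹
Layer 2: α = (0.64 + 0.069×2)×10⁻⁴ = 0.778×10⁻⁴ K⁻¹
110 × 1.8 × 2.434×10⁻⁴ = 0.0481932 m
850 × 0.42 × 0.778×10⁻⁴ = 0.0277746 m
Δh = 0.0481932 + 0.0277746 = 0.0759678 m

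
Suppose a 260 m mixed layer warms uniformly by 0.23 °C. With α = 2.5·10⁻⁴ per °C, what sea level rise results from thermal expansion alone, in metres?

Δh = αΔT·H = 2.5×10⁻⁴ × 0.23 × 260 = 0.01495 m

Δh = 0.015 m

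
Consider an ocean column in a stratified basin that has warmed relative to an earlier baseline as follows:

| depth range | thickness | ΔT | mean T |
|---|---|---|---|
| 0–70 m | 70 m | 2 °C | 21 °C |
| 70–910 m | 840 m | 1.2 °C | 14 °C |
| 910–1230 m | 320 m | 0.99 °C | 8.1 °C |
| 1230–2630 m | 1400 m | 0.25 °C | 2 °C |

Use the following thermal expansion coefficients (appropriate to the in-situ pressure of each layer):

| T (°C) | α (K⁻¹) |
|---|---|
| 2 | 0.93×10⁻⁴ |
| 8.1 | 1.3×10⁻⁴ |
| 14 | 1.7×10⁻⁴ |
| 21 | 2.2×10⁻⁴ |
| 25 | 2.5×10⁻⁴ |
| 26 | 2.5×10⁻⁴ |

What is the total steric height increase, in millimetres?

Layer 1 at 21 °C → α = 2.2×10⁻⁴ K⁻¹
Layer 2 at 14 °C → α = 1.7×10⁻⁴ K⁻¹
Layer 3 at 8.1 °C → α = 1.3×10⁻⁴ K⁻¹
Layer 4 at 2 °C → α = 0.93×10⁻⁴ K⁻¹
0–70 m: 70 × 2 × 2.2×10⁻⁴ = 0.03080 m
70–910 m: 840 × 1.2 × 1.7×10⁻⁴ = 0.17136 m
910–1230 m: 1.3×10⁻⁴ × 320 × 0.99 = 0.041184 m
0.25 × 0.93×10⁻⁴ × 1400 = 0.03255 m
Δh = 0.03080 + 0.17136 + 0.041184 + 0.03255 = 0.275894 m ≈ 276 mm

276 mm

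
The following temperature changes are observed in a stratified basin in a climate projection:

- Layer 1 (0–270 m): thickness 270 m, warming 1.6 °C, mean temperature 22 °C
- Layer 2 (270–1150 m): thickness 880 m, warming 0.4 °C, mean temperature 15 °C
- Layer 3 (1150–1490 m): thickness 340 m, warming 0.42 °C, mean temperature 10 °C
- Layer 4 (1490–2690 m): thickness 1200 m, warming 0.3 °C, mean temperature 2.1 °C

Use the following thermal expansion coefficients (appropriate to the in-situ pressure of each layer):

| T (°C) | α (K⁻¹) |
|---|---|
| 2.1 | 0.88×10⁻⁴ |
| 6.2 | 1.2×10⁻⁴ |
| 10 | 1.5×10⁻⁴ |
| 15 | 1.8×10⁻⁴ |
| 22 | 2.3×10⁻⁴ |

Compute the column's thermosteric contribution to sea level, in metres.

about 0.216 m

Layer 1 at 22 °C → α = 2.3×10⁻⁴ K⁻¹
Layer 2 at 15 °C → α = 1.8×10⁻⁴ K⁻¹
Layer 3 at 10 °C → α = 1.5×10⁻⁴ K⁻¹
Layer 4 at 2.1 °C → α = 0.88×10⁻⁴ K⁻¹
Layer 1: 270 × 1.6 × 2.3×10⁻⁴ = 0.09936 m
Layer 2: 880 × 1.8×10⁻⁴ × 0.4 = 0.06336 m
Layer 3: 0.42 × 1.5×10⁻⁴ × 340 = 0.02142 m
0.3 × 1200 × 0.88×10⁻⁴ = 0.03168 m
Δh = 0.09936 + 0.06336 + 0.02142 + 0.03168 = 0.21582 m ≈ 0.216 m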